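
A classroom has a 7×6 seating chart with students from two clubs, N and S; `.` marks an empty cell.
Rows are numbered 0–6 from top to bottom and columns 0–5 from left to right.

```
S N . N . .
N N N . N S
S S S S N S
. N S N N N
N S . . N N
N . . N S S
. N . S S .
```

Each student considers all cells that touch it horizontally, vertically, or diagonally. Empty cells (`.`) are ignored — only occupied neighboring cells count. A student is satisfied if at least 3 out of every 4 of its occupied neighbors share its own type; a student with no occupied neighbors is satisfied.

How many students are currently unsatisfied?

Row 0: (0,0)S 0/3 not · (0,1)N 3/4 satisfied · (0,3)N 2/2 satisfied
Row 1: (1,0)N 2/5 not · (1,1)N 3/7 not · (1,2)N 3/6 not · (1,4)N 2/5 not · (1,5)S 1/3 not
Row 2: (2,0)S 1/4 not · (2,1)S 3/7 not · (2,2)S 3/7 not · (2,3)S 2/7 not · (2,4)N 4/7 not · (2,5)S 1/5 not
Row 3: (3,1)N 1/6 not · (3,2)S 4/6 not · (3,3)N 3/6 not · (3,4)N 5/7 not · (3,5)N 4/5 satisfied
Row 4: (4,0)N 2/3 not · (4,1)S 1/4 not · (4,4)N 5/7 not · (4,5)N 3/5 not
Row 5: (5,0)N 2/3 not · (5,3)N 1/4 not · (5,4)S 3/6 not · (5,5)S 2/4 not
Row 6: (6,1)N 1/1 satisfied · (6,3)S 2/3 not · (6,4)S 3/4 satisfied
Unsatisfied: (0,0), (1,0), (1,1), (1,2), (1,4), (1,5), (2,0), (2,1), (2,2), (2,3), (2,4), (2,5), (3,1), (3,2), (3,3), (3,4), (4,0), (4,1), (4,4), (4,5), (5,0), (5,3), (5,4), (5,5), (6,3) — 25 in total.

25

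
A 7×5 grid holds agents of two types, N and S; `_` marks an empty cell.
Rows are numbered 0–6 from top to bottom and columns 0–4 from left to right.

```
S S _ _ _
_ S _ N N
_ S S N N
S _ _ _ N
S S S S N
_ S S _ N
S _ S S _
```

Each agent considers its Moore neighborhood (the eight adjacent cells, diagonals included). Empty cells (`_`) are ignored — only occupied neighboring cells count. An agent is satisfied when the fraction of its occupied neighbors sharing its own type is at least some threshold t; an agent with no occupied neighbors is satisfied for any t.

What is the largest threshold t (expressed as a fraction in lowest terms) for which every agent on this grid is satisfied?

1/3

Row 0: (0,0)S 2/2 · (0,1)S 2/2
Row 1: (1,1)S 4/4 · (1,3)N 3/4 · (1,4)N 3/3
Row 2: (2,1)S 3/3 · (2,2)S 2/4 · (2,3)N 4/5 · (2,4)N 4/4
Row 3: (3,0)S 3/3 · (3,4)N 3/4
Row 4: (4,0)S 3/3 · (4,1)S 5/5 · (4,2)S 4/4 · (4,3)S 2/5 · (4,4)N 2/3
Row 5: (5,1)S 6/6 · (5,2)S 6/6 · (5,4)N 1/3
Row 6: (6,0)S 1/1 · (6,2)S 3/3 · (6,3)S 2/3
The smallest same-type fraction is 1/3 at (5,4), which reduces to 1/3. Any threshold above that leaves this agent unsatisfied.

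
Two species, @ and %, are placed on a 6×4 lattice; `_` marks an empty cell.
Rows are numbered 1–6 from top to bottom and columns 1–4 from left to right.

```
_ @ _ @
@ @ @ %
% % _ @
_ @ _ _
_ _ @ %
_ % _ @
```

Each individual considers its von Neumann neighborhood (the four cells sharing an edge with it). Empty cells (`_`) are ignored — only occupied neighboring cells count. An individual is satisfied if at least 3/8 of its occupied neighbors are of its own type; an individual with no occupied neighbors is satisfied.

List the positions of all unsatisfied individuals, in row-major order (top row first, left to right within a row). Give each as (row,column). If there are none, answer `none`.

(1,4), (2,4), (3,2), (3,4), (4,2), (5,3), (5,4), (6,4)

(1,2)@ 1/1 satisfied
(1,4)@ 0/1 not
(2,1)@ 1/2 satisfied
(2,2)@ 3/4 satisfied
(2,3)@ 1/2 satisfied
(2,4)% 0/3 not
(3,1)% 1/2 satisfied
(3,2)% 1/3 not
(3,4)@ 0/1 not
(4,2)@ 0/1 not
(5,3)@ 0/1 not
(5,4)% 0/2 not
(6,2)% 0/0 satisfied
(6,4)@ 0/1 not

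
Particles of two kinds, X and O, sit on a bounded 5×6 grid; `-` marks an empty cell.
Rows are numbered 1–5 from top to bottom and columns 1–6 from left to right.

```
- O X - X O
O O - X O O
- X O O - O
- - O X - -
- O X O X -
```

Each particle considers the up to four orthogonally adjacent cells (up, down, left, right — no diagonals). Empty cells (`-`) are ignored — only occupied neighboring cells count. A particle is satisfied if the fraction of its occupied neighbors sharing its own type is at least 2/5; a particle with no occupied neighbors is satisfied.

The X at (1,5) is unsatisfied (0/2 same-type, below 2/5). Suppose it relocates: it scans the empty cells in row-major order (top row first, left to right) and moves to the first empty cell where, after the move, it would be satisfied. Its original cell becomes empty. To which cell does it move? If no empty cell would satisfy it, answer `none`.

(1,4)

Vacating (1,5). Empty cells in order:
  (1,1): 0/2 same-type → still unsatisfied.
  (1,4): 2/2 same-type → satisfied — stop here.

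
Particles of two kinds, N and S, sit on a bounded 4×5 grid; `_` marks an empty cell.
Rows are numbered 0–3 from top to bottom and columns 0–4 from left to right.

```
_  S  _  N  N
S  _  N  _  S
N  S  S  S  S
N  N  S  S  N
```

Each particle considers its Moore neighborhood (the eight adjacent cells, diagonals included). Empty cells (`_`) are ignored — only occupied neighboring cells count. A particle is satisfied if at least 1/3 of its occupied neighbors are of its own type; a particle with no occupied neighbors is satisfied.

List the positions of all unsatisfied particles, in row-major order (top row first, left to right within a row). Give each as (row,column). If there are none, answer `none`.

(1,2), (3,4)

(0,1)S 1/2 ok
(0,3)N 2/3 ok
(0,4)N 1/2 ok
(1,0)S 2/3 ok
(1,2)N 1/5 unhappy
(1,4)S 2/4 ok
(2,0)N 2/4 ok
(2,1)S 3/7 ok
(2,2)S 4/6 ok
(2,3)S 5/7 ok
(2,4)S 3/4 ok
(3,0)N 2/3 ok
(3,1)N 2/5 ok
(3,2)S 4/5 ok
(3,3)S 4/5 ok
(3,4)N 0/3 unhappy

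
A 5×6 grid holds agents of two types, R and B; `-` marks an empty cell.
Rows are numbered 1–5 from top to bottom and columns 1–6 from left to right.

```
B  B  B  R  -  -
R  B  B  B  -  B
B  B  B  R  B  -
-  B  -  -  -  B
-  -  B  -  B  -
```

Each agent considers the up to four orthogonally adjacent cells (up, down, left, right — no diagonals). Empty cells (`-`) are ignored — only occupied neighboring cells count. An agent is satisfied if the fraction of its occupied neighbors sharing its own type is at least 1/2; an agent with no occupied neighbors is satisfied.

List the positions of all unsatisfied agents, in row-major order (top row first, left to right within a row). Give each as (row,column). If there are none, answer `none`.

Row 1: (1,1)B 1/2 satisfied · (1,2)B 3/3 satisfied · (1,3)B 2/3 satisfied · (1,4)R 0/2 not
Row 2: (2,1)R 0/3 not · (2,2)B 3/4 satisfied · (2,3)B 4/4 satisfied · (2,4)B 1/3 not · (2,6)B 0/0 satisfied
Row 3: (3,1)B 1/2 satisfied · (3,2)B 4/4 satisfied · (3,3)B 2/3 satisfied · (3,4)R 0/3 not · (3,5)B 0/1 not
Row 4: (4,2)B 1/1 satisfied · (4,6)B 0/0 satisfied
Row 5: (5,3)B 0/0 satisfied · (5,5)B 0/0 satisfied

(1,4), (2,1), (2,4), (3,4), (3,5)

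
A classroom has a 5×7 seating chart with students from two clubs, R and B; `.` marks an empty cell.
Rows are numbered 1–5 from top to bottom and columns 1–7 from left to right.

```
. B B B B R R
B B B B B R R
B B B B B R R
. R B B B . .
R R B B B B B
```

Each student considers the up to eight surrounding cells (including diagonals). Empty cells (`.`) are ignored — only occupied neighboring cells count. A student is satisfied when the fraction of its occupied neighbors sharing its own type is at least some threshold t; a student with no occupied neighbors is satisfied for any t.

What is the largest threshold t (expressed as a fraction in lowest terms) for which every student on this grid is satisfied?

2/7

Row 1: (1,2)B 4/4 · (1,3)B 5/5 · (1,4)B 5/5 · (1,5)B 3/5 · (1,6)R 3/5 · (1,7)R 3/3
Row 2: (2,1)B 4/4 · (2,2)B 7/7 · (2,3)B 8/8 · (2,4)B 8/8 · (2,5)B 5/8 · (2,6)R 5/8 · (2,7)R 5/5
Row 3: (3,1)B 3/4 · (3,2)B 6/7 · (3,3)B 7/8 · (3,4)B 8/8 · (3,5)B 5/7 · (3,6)R 3/6 · (3,7)R 3/3
Row 4: (4,2)R 2/7 · (4,3)B 6/8 · (4,4)B 8/8 · (4,5)B 6/7
Row 5: (5,1)R 2/2 · (5,2)R 2/4 · (5,3)B 3/5 · (5,4)B 5/5 · (5,5)B 4/4 · (5,6)B 3/3 · (5,7)B 1/1
The smallest same-type fraction is 2/7 at (4,2), which reduces to 2/7. Any threshold above that leaves this student unsatisfied.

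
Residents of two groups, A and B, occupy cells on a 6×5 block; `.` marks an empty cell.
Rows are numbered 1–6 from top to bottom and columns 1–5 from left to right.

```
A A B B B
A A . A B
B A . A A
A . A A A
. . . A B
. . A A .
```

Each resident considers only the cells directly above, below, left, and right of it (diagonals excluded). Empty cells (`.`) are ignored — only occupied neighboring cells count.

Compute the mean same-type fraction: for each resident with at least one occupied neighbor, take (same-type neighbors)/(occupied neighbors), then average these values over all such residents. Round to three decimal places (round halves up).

0.651

(1,1)A 2/2
(1,2)A 2/3
(1,3)B 1/2
(1,4)B 2/3
(1,5)B 2/2
(2,1)A 2/3
(2,2)A 3/3
(2,4)A 1/3
(2,5)B 1/3
(3,1)B 0/3
(3,2)A 1/2
(3,4)A 3/3
(3,5)A 2/3
(4,1)A 0/1
(4,3)A 1/1
(4,4)A 4/4
(4,5)A 2/3
(5,4)A 2/3
(5,5)B 0/2
(6,3)A 1/1
(6,4)A 2/2
Sum over 21 residents: 2/2 + 2/3 + 1/2 + 2/3 + 2/2 + 2/3 + 3/3 + 1/3 + 1/3 + 0/3 + 1/2 + 3/3 + 2/3 + 0/1 + 1/1 + 4/4 + 2/3 + 2/3 + 0/2 + 1/1 + 2/2 = 41/3; mean = 41/3 ÷ 21 = 41/63 = 0.650793… → 0.651.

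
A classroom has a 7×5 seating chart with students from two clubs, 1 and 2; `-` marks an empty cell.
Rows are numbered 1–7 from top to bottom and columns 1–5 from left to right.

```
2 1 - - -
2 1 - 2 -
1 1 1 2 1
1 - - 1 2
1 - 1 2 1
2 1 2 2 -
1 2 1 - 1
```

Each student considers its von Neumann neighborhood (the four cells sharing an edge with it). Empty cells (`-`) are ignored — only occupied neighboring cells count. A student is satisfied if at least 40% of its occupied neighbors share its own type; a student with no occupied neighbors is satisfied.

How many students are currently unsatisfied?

(1,1)2 1/2 ✓
(1,2)1 1/2 ✓
(2,1)2 1/3 ✗
(2,2)1 2/3 ✓
(2,4)2 1/1 ✓
(3,1)1 2/3 ✓
(3,2)1 3/3 ✓
(3,3)1 1/2 ✓
(3,4)2 1/4 ✗
(3,5)1 0/2 ✗
(4,1)1 2/2 ✓
(4,4)1 0/3 ✗
(4,5)2 0/3 ✗
(5,1)1 1/2 ✓
(5,3)1 0/2 ✗
(5,4)2 1/4 ✗
(5,5)1 0/2 ✗
(6,1)2 0/3 ✗
(6,2)1 0/3 ✗
(6,3)2 1/4 ✗
(6,4)2 2/2 ✓
(7,1)1 0/2 ✗
(7,2)2 0/3 ✗
(7,3)1 0/2 ✗
(7,5)1 0/0 ✓
Unsatisfied: (2,1), (3,4), (3,5), (4,4), (4,5), (5,3), (5,4), (5,5), (6,1), (6,2), (6,3), (7,1), (7,2), (7,3) — 14 in total.

14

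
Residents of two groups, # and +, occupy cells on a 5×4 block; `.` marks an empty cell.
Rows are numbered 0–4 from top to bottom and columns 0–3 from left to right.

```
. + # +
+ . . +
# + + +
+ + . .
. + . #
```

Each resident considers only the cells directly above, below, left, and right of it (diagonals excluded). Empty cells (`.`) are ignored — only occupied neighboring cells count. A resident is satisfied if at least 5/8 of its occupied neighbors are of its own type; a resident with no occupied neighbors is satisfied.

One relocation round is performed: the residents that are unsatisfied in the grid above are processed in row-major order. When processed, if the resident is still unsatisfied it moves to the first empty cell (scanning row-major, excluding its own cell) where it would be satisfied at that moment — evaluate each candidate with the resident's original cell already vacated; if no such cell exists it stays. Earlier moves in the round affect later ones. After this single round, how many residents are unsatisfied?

Initially unsatisfied (in order): (0,1), (0,2), (0,3), (1,0), (2,0), (3,0).
  (0,1) → (0,0).
  (0,2): no empty cell satisfies it; stays.
  (0,3) → (1,1).
  (1,0): now satisfied by earlier moves; stays.
  (2,0): no empty cell satisfies it; stays.
  (3,0) → (0,1).
Resulting grid:
+ + # .
+ + . +
# + + +
. + . .
. + . #
Unsatisfied now: (0,2), (2,0).

2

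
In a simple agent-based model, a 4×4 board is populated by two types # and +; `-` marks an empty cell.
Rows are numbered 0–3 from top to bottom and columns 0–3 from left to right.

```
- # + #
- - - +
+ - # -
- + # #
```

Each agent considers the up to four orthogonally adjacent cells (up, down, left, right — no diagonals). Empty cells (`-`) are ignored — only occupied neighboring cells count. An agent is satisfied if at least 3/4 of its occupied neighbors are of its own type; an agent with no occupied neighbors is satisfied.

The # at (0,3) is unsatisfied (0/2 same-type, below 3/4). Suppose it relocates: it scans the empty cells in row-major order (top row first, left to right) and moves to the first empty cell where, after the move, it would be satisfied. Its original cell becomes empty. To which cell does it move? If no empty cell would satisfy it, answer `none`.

(0,0)

Vacating (0,3). Empty cells in order:
  (0,0): 1/1 same-type → satisfied — stop here.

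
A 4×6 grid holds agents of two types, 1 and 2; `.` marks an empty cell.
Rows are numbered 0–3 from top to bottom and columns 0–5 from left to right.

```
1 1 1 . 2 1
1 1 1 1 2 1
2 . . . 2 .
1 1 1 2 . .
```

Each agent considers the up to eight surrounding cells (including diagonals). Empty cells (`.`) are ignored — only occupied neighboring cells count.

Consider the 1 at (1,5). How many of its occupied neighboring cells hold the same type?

1

Occupied neighbors of (1,5): (0,4)=2, (0,5)=1, (1,4)=2, (2,4)=2.
Same type (1): 1 of 4.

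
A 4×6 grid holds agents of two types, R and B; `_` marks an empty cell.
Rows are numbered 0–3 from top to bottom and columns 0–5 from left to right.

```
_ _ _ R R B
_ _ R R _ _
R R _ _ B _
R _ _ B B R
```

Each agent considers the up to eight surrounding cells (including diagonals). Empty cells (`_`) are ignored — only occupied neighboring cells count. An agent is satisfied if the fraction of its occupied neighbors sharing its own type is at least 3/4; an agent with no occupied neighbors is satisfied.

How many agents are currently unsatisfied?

5

Row 0: (0,3)R 3/3 satisfied · (0,4)R 2/3 not · (0,5)B 0/1 not
Row 1: (1,2)R 3/3 satisfied · (1,3)R 3/4 satisfied
Row 2: (2,0)R 2/2 satisfied · (2,1)R 3/3 satisfied · (2,4)B 2/4 not
Row 3: (3,0)R 2/2 satisfied · (3,3)B 2/2 satisfied · (3,4)B 2/3 not · (3,5)R 0/2 not
Unsatisfied: (0,4), (0,5), (2,4), (3,4), (3,5) — 5 in total.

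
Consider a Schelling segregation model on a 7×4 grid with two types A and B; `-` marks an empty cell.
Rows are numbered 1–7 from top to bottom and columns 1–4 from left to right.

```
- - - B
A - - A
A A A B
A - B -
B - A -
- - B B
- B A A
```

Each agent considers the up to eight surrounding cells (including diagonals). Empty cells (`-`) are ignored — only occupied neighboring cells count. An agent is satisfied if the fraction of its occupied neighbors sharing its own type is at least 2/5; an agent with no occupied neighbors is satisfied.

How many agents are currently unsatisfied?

9

Row 1: (1,4)B 0/1 unhappy
Row 2: (2,1)A 2/2 ok · (2,4)A 1/3 unhappy
Row 3: (3,1)A 3/3 ok · (3,2)A 4/5 ok · (3,3)A 2/4 ok · (3,4)B 1/3 unhappy
Row 4: (4,1)A 2/3 ok · (4,3)B 1/4 unhappy
Row 5: (5,1)B 0/1 unhappy · (5,3)A 0/3 unhappy
Row 6: (6,3)B 2/5 ok · (6,4)B 1/4 unhappy
Row 7: (7,2)B 1/2 ok · (7,3)A 1/4 unhappy · (7,4)A 1/3 unhappy
Unsatisfied: (1,4), (2,4), (3,4), (4,3), (5,1), (5,3), (6,4), (7,3), (7,4) — 9 in total.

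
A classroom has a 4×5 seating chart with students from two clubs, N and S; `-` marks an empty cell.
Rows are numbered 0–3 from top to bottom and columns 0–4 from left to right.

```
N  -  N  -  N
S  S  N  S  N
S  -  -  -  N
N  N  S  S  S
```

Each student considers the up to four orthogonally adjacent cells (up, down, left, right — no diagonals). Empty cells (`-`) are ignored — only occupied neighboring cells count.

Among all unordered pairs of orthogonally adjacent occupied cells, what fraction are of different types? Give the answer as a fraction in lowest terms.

7/15

Scan each occupied cell's neighbors to the right and below so each pair is counted once.
From row 0: 1 unlike of 3 pairs (running 1/3).
From row 1: 3 unlike of 6 pairs (running 4/9).
From row 2: 2 unlike of 2 pairs (running 6/11).
From row 3: 1 unlike of 4 pairs (running 7/15).
Total adjacent occupied pairs: 15; unlike-type pairs: 7.
7/15 is already in lowest terms.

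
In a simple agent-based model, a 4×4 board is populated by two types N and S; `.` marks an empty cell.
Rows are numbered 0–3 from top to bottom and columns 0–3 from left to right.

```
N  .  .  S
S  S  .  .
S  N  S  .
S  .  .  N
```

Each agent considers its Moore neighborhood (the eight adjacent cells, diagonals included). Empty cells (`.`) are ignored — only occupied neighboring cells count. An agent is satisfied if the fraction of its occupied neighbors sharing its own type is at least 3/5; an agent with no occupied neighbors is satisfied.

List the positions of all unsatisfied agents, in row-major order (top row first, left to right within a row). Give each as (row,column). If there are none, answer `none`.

(0,0)N 0/2 not
(0,3)S 0/0 satisfied
(1,0)S 2/4 not
(1,1)S 3/5 satisfied
(2,0)S 3/4 satisfied
(2,1)N 0/5 not
(2,2)S 1/3 not
(3,0)S 1/2 not
(3,3)N 0/1 not

(0,0), (1,0), (2,1), (2,2), (3,0), (3,3)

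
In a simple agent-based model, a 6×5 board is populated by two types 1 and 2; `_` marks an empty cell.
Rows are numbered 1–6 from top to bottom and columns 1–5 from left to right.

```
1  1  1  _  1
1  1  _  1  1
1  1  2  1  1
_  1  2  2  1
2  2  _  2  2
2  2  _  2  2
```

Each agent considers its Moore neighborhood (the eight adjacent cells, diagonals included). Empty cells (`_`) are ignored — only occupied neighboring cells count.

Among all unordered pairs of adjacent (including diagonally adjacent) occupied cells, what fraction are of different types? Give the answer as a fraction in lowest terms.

1/4

Scan each occupied cell's neighbors to the right and below (and the two forward diagonals) so each pair is counted once.
From row 1: 0 unlike of 10 pairs (running 0/10).
From row 2: 2 unlike of 12 pairs (running 2/22).
From row 3: 7 unlike of 15 pairs (running 9/37).
From row 4: 6 unlike of 11 pairs (running 15/48).
From row 5: 0 unlike of 10 pairs (running 15/58).
From row 6: 0 unlike of 2 pairs (running 15/60).
Total adjacent occupied pairs: 60; unlike-type pairs: 15.
15/60 reduces to 1/4.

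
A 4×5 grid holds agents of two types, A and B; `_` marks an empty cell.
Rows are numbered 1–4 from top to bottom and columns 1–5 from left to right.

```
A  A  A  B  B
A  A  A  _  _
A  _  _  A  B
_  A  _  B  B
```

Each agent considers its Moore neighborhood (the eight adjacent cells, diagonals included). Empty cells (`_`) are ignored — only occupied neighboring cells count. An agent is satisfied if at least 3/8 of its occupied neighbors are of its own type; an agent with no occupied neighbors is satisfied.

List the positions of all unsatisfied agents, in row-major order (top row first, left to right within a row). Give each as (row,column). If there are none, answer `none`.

(1,4), (3,4)

Row 1: (1,1)A 3/3 satisfied · (1,2)A 5/5 satisfied · (1,3)A 3/4 satisfied · (1,4)B 1/3 not · (1,5)B 1/1 satisfied
Row 2: (2,1)A 4/4 satisfied · (2,2)A 6/6 satisfied · (2,3)A 4/5 satisfied
Row 3: (3,1)A 3/3 satisfied · (3,4)A 1/4 not · (3,5)B 2/3 satisfied
Row 4: (4,2)A 1/1 satisfied · (4,4)B 2/3 satisfied · (4,5)B 2/3 satisfied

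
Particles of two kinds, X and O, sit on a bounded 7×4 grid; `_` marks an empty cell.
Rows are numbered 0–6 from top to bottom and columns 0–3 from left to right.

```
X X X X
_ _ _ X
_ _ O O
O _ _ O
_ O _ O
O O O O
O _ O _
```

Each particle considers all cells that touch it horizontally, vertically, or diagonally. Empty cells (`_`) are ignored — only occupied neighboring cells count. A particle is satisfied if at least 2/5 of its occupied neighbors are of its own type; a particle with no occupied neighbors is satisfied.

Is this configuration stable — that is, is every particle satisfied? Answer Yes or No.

(0,0)X 1/1 ok
(0,1)X 2/2 ok
(0,2)X 3/3 ok
(0,3)X 2/2 ok
(1,3)X 2/4 ok
(2,2)O 2/3 ok
(2,3)O 2/3 ok
(3,0)O 1/1 ok
(3,3)O 3/3 ok
(4,1)O 4/4 ok
(4,3)O 3/3 ok
(5,0)O 3/3 ok
(5,1)O 5/5 ok
(5,2)O 5/5 ok
(5,3)O 3/3 ok
(6,0)O 2/2 ok
(6,2)O 3/3 ok
All meet the threshold, so the configuration is stable.

Yes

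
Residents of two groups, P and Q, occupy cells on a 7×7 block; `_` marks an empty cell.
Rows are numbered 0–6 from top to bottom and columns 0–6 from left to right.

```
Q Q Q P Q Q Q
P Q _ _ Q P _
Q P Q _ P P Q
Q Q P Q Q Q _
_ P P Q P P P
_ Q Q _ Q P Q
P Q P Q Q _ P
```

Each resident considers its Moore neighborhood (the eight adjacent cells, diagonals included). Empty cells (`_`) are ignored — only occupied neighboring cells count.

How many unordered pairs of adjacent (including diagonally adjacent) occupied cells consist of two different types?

Scan each occupied cell's neighbors to the right and below (and the two forward diagonals) so each pair is counted once.
Row 0: Q(0,0)–Q(0,1)= Q(0,0)–P(1,0)≠ Q(0,0)–Q(1,1)= Q(0,1)–Q(0,2)= Q(0,1)–Q(1,1)= Q(0,1)–P(1,0)≠ Q(0,2)–P(0,3)≠ Q(0,2)–Q(1,1)= P(0,3)–Q(0,4)≠ P(0,3)–Q(1,4)≠ Q(0,4)–Q(0,5)= Q(0,4)–Q(1,4)= Q(0,4)–P(1,5)≠ Q(0,5)–Q(0,6)= Q(0,5)–P(1,5)≠ Q(0,5)–Q(1,4)= Q(0,6)–P(1,5)≠  → 8/17 unlike.
Row 1: P(1,0)–Q(1,1)≠ P(1,0)–Q(2,0)≠ P(1,0)–P(2,1)= Q(1,1)–P(2,1)≠ Q(1,1)–Q(2,2)= Q(1,1)–Q(2,0)= Q(1,4)–P(1,5)≠ Q(1,4)–P(2,4)≠ Q(1,4)–P(2,5)≠ P(1,5)–P(2,5)= P(1,5)–Q(2,6)≠ P(1,5)–P(2,4)=  → 7/12 unlike.
Row 2: Q(2,0)–P(2,1)≠ Q(2,0)–Q(3,0)= Q(2,0)–Q(3,1)= P(2,1)–Q(2,2)≠ P(2,1)–Q(3,1)≠ P(2,1)–P(3,2)= P(2,1)–Q(3,0)≠ Q(2,2)–P(3,2)≠ Q(2,2)–Q(3,3)= Q(2,2)–Q(3,1)= P(2,4)–P(2,5)= P(2,4)–Q(3,4)≠ P(2,4)–Q(3,5)≠ P(2,4)–Q(3,3)≠ P(2,5)–Q(2,6)≠ P(2,5)–Q(3,5)≠ P(2,5)–Q(3,4)≠ Q(2,6)–Q(3,5)=  → 11/18 unlike.
Row 3: Q(3,0)–Q(3,1)= Q(3,0)–P(4,1)≠ Q(3,1)–P(3,2)≠ Q(3,1)–P(4,1)≠ Q(3,1)–P(4,2)≠ P(3,2)–Q(3,3)≠ P(3,2)–P(4,2)= P(3,2)–Q(4,3)≠ P(3,2)–P(4,1)= Q(3,3)–Q(3,4)= Q(3,3)–Q(4,3)= Q(3,3)–P(4,4)≠ Q(3,3)–P(4,2)≠ Q(3,4)–Q(3,5)= Q(3,4)–P(4,4)≠ Q(3,4)–P(4,5)≠ Q(3,4)–Q(4,3)= Q(3,5)–P(4,5)≠ Q(3,5)–P(4,6)≠ Q(3,5)–P(4,4)≠  → 13/20 unlike.
Row 4: P(4,1)–P(4,2)= P(4,1)–Q(5,1)≠ P(4,1)–Q(5,2)≠ P(4,2)–Q(4,3)≠ P(4,2)–Q(5,2)≠ P(4,2)–Q(5,1)≠ Q(4,3)–P(4,4)≠ Q(4,3)–Q(5,4)= Q(4,3)–Q(5,2)= P(4,4)–P(4,5)= P(4,4)–Q(5,4)≠ P(4,4)–P(5,5)= P(4,5)–P(4,6)= P(4,5)–P(5,5)= P(4,5)–Q(5,6)≠ P(4,5)–Q(5,4)≠ P(4,6)–Q(5,6)≠ P(4,6)–P(5,5)=  → 10/18 unlike.
Row 5: Q(5,1)–Q(5,2)= Q(5,1)–Q(6,1)= Q(5,1)–P(6,2)≠ Q(5,1)–P(6,0)≠ Q(5,2)–P(6,2)≠ Q(5,2)–Q(6,3)= Q(5,2)–Q(6,1)= Q(5,4)–P(5,5)≠ Q(5,4)–Q(6,4)= Q(5,4)–Q(6,3)= P(5,5)–Q(5,6)≠ P(5,5)–P(6,6)= P(5,5)–Q(6,4)≠ Q(5,6)–P(6,6)≠  → 7/14 unlike.
Row 6: P(6,0)–Q(6,1)≠ Q(6,1)–P(6,2)≠ P(6,2)–Q(6,3)≠ Q(6,3)–Q(6,4)=  → 3/4 unlike.
Total adjacent occupied pairs: 103; unlike-type pairs: 59.

59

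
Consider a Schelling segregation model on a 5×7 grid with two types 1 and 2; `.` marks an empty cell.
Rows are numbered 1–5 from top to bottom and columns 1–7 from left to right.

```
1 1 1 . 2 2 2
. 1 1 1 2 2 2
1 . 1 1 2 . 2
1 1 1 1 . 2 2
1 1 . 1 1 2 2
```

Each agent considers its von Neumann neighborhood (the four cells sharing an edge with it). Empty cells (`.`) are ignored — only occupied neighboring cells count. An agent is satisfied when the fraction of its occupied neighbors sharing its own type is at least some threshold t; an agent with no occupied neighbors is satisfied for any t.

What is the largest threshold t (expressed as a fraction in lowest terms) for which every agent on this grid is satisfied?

1/2

Row 1: (1,1)1 1/1 · (1,2)1 3/3 · (1,3)1 2/2 · (1,5)2 2/2 · (1,6)2 3/3 · (1,7)2 2/2
Row 2: (2,2)1 2/2 · (2,3)1 4/4 · (2,4)1 2/3 · (2,5)2 3/4 · (2,6)2 3/3 · (2,7)2 3/3
Row 3: (3,1)1 1/1 · (3,3)1 3/3 · (3,4)1 3/4 · (3,5)2 1/2 · (3,7)2 2/2
Row 4: (4,1)1 3/3 · (4,2)1 3/3 · (4,3)1 3/3 · (4,4)1 3/3 · (4,6)2 2/2 · (4,7)2 3/3
Row 5: (5,1)1 2/2 · (5,2)1 2/2 · (5,4)1 2/2 · (5,5)1 1/2 · (5,6)2 2/3 · (5,7)2 2/2
The smallest same-type fraction is 1/2 at (3,5), which reduces to 1/2. Any threshold above that leaves this agent unsatisfied.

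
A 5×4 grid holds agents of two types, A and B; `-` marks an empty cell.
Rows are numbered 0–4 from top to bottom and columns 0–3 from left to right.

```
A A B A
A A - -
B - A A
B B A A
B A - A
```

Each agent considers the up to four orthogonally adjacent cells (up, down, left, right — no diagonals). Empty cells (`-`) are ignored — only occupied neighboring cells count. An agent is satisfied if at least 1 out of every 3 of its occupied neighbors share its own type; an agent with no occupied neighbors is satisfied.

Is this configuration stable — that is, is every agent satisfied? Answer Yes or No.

(0,0)A 2/2 ✓
(0,1)A 2/3 ✓
(0,2)B 0/2 ✗
(0,3)A 0/1 ✗
(1,0)A 2/3 ✓
(1,1)A 2/2 ✓
(2,0)B 1/2 ✓
(2,2)A 2/2 ✓
(2,3)A 2/2 ✓
(3,0)B 3/3 ✓
(3,1)B 1/3 ✓
(3,2)A 2/3 ✓
(3,3)A 3/3 ✓
(4,0)B 1/2 ✓
(4,1)A 0/2 ✗
(4,3)A 1/1 ✓
For instance (0,2) has only 0/2 same-type neighbors, below 1/3.

No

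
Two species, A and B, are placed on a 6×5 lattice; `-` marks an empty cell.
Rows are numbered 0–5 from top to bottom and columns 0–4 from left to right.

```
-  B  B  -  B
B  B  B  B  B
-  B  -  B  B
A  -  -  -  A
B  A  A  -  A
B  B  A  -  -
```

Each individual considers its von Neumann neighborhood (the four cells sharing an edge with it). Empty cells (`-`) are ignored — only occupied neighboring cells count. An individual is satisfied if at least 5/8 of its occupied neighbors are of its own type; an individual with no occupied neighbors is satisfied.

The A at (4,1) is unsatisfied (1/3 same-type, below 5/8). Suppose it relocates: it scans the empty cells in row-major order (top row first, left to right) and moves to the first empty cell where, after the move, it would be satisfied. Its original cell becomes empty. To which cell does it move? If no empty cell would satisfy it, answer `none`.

Vacating (4,1). Empty cells in order:
  (0,0): 0/2 same-type → still unsatisfied.
  (0,3): 0/3 same-type → still unsatisfied.
  (2,0): 1/3 same-type → still unsatisfied.
  (2,2): 0/3 same-type → still unsatisfied.
  (3,1): 1/2 same-type → still unsatisfied.
  (3,2): 1/1 same-type → satisfied — stop here.

(3,2)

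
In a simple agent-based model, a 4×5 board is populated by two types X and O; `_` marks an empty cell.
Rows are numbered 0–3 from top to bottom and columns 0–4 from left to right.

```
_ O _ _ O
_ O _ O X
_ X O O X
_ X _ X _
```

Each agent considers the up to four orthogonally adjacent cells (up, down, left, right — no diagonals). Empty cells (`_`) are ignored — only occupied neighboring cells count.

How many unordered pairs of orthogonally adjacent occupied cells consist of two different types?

Scan each occupied cell's neighbors to the right and below so each pair is counted once.
From row 0: 1 unlike of 2 pairs (running 1/2).
From row 1: 2 unlike of 4 pairs (running 3/6).
From row 2: 3 unlike of 5 pairs (running 6/11).
Total adjacent occupied pairs: 11; unlike-type pairs: 6.

6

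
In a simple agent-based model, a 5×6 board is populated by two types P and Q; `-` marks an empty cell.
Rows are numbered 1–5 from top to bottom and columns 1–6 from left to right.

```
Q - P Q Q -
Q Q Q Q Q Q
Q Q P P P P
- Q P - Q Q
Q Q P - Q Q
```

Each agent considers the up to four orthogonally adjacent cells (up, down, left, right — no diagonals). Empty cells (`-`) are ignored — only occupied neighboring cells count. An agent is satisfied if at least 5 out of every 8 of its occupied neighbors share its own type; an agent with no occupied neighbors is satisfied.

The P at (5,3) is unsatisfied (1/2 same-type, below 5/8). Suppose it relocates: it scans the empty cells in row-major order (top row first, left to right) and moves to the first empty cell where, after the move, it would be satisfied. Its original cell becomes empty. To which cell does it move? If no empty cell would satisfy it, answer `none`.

Vacating (5,3). Empty cells in order:
  (1,2): 1/3 same-type → still unsatisfied.
  (1,6): 0/2 same-type → still unsatisfied.
  (4,1): 0/3 same-type → still unsatisfied.
  (4,4): 2/3 same-type → satisfied — stop here.

(4,4)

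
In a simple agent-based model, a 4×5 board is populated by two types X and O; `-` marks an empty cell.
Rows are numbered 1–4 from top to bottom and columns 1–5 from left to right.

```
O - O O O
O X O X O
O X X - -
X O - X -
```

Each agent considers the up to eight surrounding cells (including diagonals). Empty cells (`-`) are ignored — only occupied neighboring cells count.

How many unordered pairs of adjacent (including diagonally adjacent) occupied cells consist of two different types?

18

Scan each occupied cell's neighbors to the right and below (and the two forward diagonals) so each pair is counted once.
Row 1: O(1,1)–O(2,1)= O(1,1)–X(2,2)≠ O(1,3)–O(1,4)= O(1,3)–O(2,3)= O(1,3)–X(2,4)≠ O(1,3)–X(2,2)≠ O(1,4)–O(1,5)= O(1,4)–X(2,4)≠ O(1,4)–O(2,5)= O(1,4)–O(2,3)= O(1,5)–O(2,5)= O(1,5)–X(2,4)≠  → 5/12 unlike.
Row 2: O(2,1)–X(2,2)≠ O(2,1)–O(3,1)= O(2,1)–X(3,2)≠ X(2,2)–O(2,3)≠ X(2,2)–X(3,2)= X(2,2)–X(3,3)= X(2,2)–O(3,1)≠ O(2,3)–X(2,4)≠ O(2,3)–X(3,3)≠ O(2,3)–X(3,2)≠ X(2,4)–O(2,5)≠ X(2,4)–X(3,3)=  → 8/12 unlike.
Row 3: O(3,1)–X(3,2)≠ O(3,1)–X(4,1)≠ O(3,1)–O(4,2)= X(3,2)–X(3,3)= X(3,2)–O(4,2)≠ X(3,2)–X(4,1)= X(3,3)–X(4,4)= X(3,3)–O(4,2)≠  → 4/8 unlike.
Row 4: X(4,1)–O(4,2)≠  → 1/1 unlike.
Total adjacent occupied pairs: 33; unlike-type pairs: 18.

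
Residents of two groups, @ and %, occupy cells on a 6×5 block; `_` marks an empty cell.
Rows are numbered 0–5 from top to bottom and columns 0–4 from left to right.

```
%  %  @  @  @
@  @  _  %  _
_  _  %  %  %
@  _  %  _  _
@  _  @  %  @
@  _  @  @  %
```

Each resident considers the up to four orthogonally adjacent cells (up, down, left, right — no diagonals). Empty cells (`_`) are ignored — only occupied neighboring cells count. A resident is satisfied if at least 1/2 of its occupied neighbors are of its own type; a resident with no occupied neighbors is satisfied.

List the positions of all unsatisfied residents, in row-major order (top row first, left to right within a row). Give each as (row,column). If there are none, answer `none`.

(0,1), (4,2), (4,3), (4,4), (5,3), (5,4)

Row 0: (0,0)% 1/2 ✓ · (0,1)% 1/3 ✗ · (0,2)@ 1/2 ✓ · (0,3)@ 2/3 ✓ · (0,4)@ 1/1 ✓
Row 1: (1,0)@ 1/2 ✓ · (1,1)@ 1/2 ✓ · (1,3)% 1/2 ✓
Row 2: (2,2)% 2/2 ✓ · (2,3)% 3/3 ✓ · (2,4)% 1/1 ✓
Row 3: (3,0)@ 1/1 ✓ · (3,2)% 1/2 ✓
Row 4: (4,0)@ 2/2 ✓ · (4,2)@ 1/3 ✗ · (4,3)% 0/3 ✗ · (4,4)@ 0/2 ✗
Row 5: (5,0)@ 1/1 ✓ · (5,2)@ 2/2 ✓ · (5,3)@ 1/3 ✗ · (5,4)% 0/2 ✗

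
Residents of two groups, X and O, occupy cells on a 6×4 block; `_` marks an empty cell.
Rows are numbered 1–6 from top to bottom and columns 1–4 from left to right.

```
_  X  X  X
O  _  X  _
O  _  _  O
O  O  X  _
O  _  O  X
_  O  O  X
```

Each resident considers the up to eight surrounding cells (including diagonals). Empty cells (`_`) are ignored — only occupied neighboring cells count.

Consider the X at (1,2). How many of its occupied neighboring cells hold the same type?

Occupied neighbors of (1,2): (1,3)=X, (2,1)=O, (2,3)=X.
Same type (X): 2 of 3.

2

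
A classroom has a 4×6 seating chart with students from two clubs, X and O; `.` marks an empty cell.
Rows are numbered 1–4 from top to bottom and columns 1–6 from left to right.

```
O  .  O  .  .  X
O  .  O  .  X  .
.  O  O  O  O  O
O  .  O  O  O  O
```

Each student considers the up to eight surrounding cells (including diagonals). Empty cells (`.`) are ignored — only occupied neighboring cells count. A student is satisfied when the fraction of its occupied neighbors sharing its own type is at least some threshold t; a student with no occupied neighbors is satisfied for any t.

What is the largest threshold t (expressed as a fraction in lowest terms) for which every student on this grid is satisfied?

(1,1)O 1/1
(1,3)O 1/1
(1,6)X 1/1
(2,1)O 2/2
(2,3)O 4/4
(2,5)X 1/4
(3,2)O 5/5
(3,3)O 5/5
(3,4)O 6/7
(3,5)O 5/6
(3,6)O 3/4
(4,1)O 1/1
(4,3)O 4/4
(4,4)O 5/5
(4,5)O 5/5
(4,6)O 3/3
The smallest same-type fraction is 1/4 at (2,5), which reduces to 1/4. Any threshold above that leaves this student unsatisfied.

1/4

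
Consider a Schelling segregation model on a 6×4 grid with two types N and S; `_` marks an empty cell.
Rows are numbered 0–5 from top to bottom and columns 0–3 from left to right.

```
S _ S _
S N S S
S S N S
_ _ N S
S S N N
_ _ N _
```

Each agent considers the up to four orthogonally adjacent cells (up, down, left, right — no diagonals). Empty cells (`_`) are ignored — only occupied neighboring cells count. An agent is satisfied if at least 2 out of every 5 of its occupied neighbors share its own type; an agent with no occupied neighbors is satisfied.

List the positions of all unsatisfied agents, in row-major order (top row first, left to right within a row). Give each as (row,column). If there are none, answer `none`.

(0,0)S 1/1 ok
(0,2)S 1/1 ok
(1,0)S 2/3 ok
(1,1)N 0/3 unhappy
(1,2)S 2/4 ok
(1,3)S 2/2 ok
(2,0)S 2/2 ok
(2,1)S 1/3 unhappy
(2,2)N 1/4 unhappy
(2,3)S 2/3 ok
(3,2)N 2/3 ok
(3,3)S 1/3 unhappy
(4,0)S 1/1 ok
(4,1)S 1/2 ok
(4,2)N 3/4 ok
(4,3)N 1/2 ok
(5,2)N 1/1 ok

(1,1), (2,1), (2,2), (3,3)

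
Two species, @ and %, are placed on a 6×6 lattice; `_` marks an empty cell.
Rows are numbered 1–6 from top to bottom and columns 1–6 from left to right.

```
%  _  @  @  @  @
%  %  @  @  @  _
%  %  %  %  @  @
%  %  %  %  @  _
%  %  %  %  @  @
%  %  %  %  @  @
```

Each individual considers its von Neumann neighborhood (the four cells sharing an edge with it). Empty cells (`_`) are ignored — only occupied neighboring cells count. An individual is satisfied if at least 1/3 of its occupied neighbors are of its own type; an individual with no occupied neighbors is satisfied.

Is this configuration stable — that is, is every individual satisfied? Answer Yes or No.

(1,1)% 1/1 ok
(1,3)@ 2/2 ok
(1,4)@ 3/3 ok
(1,5)@ 3/3 ok
(1,6)@ 1/1 ok
(2,1)% 3/3 ok
(2,2)% 2/3 ok
(2,3)@ 2/4 ok
(2,4)@ 3/4 ok
(2,5)@ 3/3 ok
(3,1)% 3/3 ok
(3,2)% 4/4 ok
(3,3)% 3/4 ok
(3,4)% 2/4 ok
(3,5)@ 3/4 ok
(3,6)@ 1/1 ok
(4,1)% 3/3 ok
(4,2)% 4/4 ok
(4,3)% 4/4 ok
(4,4)% 3/4 ok
(4,5)@ 2/3 ok
(5,1)% 3/3 ok
(5,2)% 4/4 ok
(5,3)% 4/4 ok
(5,4)% 3/4 ok
(5,5)@ 3/4 ok
(5,6)@ 2/2 ok
(6,1)% 2/2 ok
(6,2)% 3/3 ok
(6,3)% 3/3 ok
(6,4)% 2/3 ok
(6,5)@ 2/3 ok
(6,6)@ 2/2 ok
All meet the threshold, so the configuration is stable.

Yes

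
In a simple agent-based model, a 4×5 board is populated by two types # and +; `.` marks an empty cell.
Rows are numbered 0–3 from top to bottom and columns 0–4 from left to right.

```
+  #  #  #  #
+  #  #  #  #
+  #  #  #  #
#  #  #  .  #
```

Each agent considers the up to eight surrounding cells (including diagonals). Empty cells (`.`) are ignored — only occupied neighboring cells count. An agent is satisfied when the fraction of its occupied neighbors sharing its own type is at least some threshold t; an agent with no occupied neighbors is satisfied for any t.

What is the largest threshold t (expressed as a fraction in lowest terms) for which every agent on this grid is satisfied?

1/5

(0,0)+ 1/3
(0,1)# 3/5
(0,2)# 5/5
(0,3)# 5/5
(0,4)# 3/3
(1,0)+ 2/5
(1,1)# 5/8
(1,2)# 8/8
(1,3)# 8/8
(1,4)# 5/5
(2,0)+ 1/5
(2,1)# 6/8
(2,2)# 7/7
(2,3)# 7/7
(2,4)# 4/4
(3,0)# 2/3
(3,1)# 4/5
(3,2)# 4/4
(3,4)# 2/2
The smallest same-type fraction is 1/5 at (2,0), which reduces to 1/5. Any threshold above that leaves this agent unsatisfied.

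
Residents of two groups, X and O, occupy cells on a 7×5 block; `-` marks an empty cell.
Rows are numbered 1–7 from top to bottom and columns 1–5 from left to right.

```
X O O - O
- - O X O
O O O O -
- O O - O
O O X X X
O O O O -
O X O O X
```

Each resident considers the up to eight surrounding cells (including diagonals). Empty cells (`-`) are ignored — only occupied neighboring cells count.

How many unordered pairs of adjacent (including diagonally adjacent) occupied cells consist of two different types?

26

Scan each occupied cell's neighbors to the right and below (and the two forward diagonals) so each pair is counted once.
Row 1: X(1,1)–O(1,2)≠ O(1,2)–O(1,3)= O(1,2)–O(2,3)= O(1,3)–O(2,3)= O(1,3)–X(2,4)≠ O(1,5)–O(2,5)= O(1,5)–X(2,4)≠  → 3/7 unlike.
Row 2: O(2,3)–X(2,4)≠ O(2,3)–O(3,3)= O(2,3)–O(3,4)= O(2,3)–O(3,2)= X(2,4)–O(2,5)≠ X(2,4)–O(3,4)≠ X(2,4)–O(3,3)≠ O(2,5)–O(3,4)=  → 4/8 unlike.
Row 3: O(3,1)–O(3,2)= O(3,1)–O(4,2)= O(3,2)–O(3,3)= O(3,2)–O(4,2)= O(3,2)–O(4,3)= O(3,3)–O(3,4)= O(3,3)–O(4,3)= O(3,3)–O(4,2)= O(3,4)–O(4,5)= O(3,4)–O(4,3)=  → 0/10 unlike.
Row 4: O(4,2)–O(4,3)= O(4,2)–O(5,2)= O(4,2)–X(5,3)≠ O(4,2)–O(5,1)= O(4,3)–X(5,3)≠ O(4,3)–X(5,4)≠ O(4,3)–O(5,2)= O(4,5)–X(5,5)≠ O(4,5)–X(5,4)≠  → 5/9 unlike.
Row 5: O(5,1)–O(5,2)= O(5,1)–O(6,1)= O(5,1)–O(6,2)= O(5,2)–X(5,3)≠ O(5,2)–O(6,2)= O(5,2)–O(6,3)= O(5,2)–O(6,1)= X(5,3)–X(5,4)= X(5,3)–O(6,3)≠ X(5,3)–O(6,4)≠ X(5,3)–O(6,2)≠ X(5,4)–X(5,5)= X(5,4)–O(6,4)≠ X(5,4)–O(6,3)≠ X(5,5)–O(6,4)≠  → 7/15 unlike.
Row 6: O(6,1)–O(6,2)= O(6,1)–O(7,1)= O(6,1)–X(7,2)≠ O(6,2)–O(6,3)= O(6,2)–X(7,2)≠ O(6,2)–O(7,3)= O(6,2)–O(7,1)= O(6,3)–O(6,4)= O(6,3)–O(7,3)= O(6,3)–O(7,4)= O(6,3)–X(7,2)≠ O(6,4)–O(7,4)= O(6,4)–X(7,5)≠ O(6,4)–O(7,3)=  → 4/14 unlike.
Row 7: O(7,1)–X(7,2)≠ X(7,2)–O(7,3)≠ O(7,3)–O(7,4)= O(7,4)–X(7,5)≠  → 3/4 unlike.
Total adjacent occupied pairs: 67; unlike-type pairs: 26.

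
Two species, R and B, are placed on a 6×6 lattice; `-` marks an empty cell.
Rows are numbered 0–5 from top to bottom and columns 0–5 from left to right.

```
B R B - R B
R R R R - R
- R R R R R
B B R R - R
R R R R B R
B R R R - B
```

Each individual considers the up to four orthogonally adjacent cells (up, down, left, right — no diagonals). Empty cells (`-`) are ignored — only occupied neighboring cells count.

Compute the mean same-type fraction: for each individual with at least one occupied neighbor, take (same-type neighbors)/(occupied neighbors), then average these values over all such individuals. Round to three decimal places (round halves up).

(0,0)B 0/2
(0,1)R 1/3
(0,2)B 0/2
(0,4)R 0/1
(0,5)B 0/2
(1,0)R 1/2
(1,1)R 4/4
(1,2)R 3/4
(1,3)R 2/2
(1,5)R 1/2
(2,1)R 2/3
(2,2)R 4/4
(2,3)R 4/4
(2,4)R 2/2
(2,5)R 3/3
(3,0)B 1/2
(3,1)B 1/4
(3,2)R 3/4
(3,3)R 3/3
(3,5)R 2/2
(4,0)R 1/3
(4,1)R 3/4
(4,2)R 4/4
(4,3)R 3/4
(4,4)B 0/2
(4,5)R 1/3
(5,0)B 0/2
(5,1)R 2/3
(5,2)R 3/3
(5,3)R 2/2
(5,5)B 0/1
Sum over 31 individuals: 0/2 + 1/3 + 0/2 + 0/1 + 0/2 + 1/2 + 4/4 + 3/4 + 2/2 + 1/2 + 2/3 + 4/4 + 4/4 + 2/2 + 3/3 + 1/2 + 1/4 + 3/4 + 3/3 + 2/2 + 1/3 + 3/4 + 4/4 + 3/4 + 0/2 + 1/3 + 0/2 + 2/3 + 3/3 + 2/2 + 0/1 = 217/12; mean = 217/12 ÷ 31 = 7/12 = 0.583333… → 0.583.

0.583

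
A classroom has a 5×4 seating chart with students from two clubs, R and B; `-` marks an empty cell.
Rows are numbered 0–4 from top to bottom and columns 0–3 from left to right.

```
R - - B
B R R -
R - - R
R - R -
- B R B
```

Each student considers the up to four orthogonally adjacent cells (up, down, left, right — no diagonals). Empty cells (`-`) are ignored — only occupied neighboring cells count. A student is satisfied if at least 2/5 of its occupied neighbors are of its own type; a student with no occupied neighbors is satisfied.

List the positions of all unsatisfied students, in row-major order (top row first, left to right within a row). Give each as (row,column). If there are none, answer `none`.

Row 0: (0,0)R 0/1 ✗ · (0,3)B 0/0 ✓
Row 1: (1,0)B 0/3 ✗ · (1,1)R 1/2 ✓ · (1,2)R 1/1 ✓
Row 2: (2,0)R 1/2 ✓ · (2,3)R 0/0 ✓
Row 3: (3,0)R 1/1 ✓ · (3,2)R 1/1 ✓
Row 4: (4,1)B 0/1 ✗ · (4,2)R 1/3 ✗ · (4,3)B 0/1 ✗

(0,0), (1,0), (4,1), (4,2), (4,3)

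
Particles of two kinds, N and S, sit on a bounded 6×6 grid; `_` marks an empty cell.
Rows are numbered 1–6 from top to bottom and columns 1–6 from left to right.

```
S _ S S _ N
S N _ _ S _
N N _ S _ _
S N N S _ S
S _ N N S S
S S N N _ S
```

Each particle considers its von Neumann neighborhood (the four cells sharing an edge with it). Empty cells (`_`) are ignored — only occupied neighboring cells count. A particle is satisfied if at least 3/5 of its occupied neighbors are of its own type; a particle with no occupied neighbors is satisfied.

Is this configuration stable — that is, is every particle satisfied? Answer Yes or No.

Row 1: (1,1)S 1/1 ✓ · (1,3)S 1/1 ✓ · (1,4)S 1/1 ✓ · (1,6)N 0/0 ✓
Row 2: (2,1)S 1/3 ✗ · (2,2)N 1/2 ✗ · (2,5)S 0/0 ✓
Row 3: (3,1)N 1/3 ✗ · (3,2)N 3/3 ✓ · (3,4)S 1/1 ✓
Row 4: (4,1)S 1/3 ✗ · (4,2)N 2/3 ✓ · (4,3)N 2/3 ✓ · (4,4)S 1/3 ✗ · (4,6)S 1/1 ✓
Row 5: (5,1)S 2/2 ✓ · (5,3)N 3/3 ✓ · (5,4)N 2/4 ✗ · (5,5)S 1/2 ✗ · (5,6)S 3/3 ✓
Row 6: (6,1)S 2/2 ✓ · (6,2)S 1/2 ✗ · (6,3)N 2/3 ✓ · (6,4)N 2/2 ✓ · (6,6)S 1/1 ✓
For instance (2,1) has only 1/3 same-type neighbors, below 3/5.

No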